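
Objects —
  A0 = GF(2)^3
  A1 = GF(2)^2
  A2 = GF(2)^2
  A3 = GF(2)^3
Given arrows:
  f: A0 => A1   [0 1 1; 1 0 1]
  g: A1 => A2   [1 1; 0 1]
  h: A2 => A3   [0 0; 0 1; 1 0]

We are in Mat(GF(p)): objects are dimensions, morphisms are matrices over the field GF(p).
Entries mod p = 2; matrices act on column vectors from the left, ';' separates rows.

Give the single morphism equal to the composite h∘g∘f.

Answer: [0 0 0; 1 0 1; 1 1 0]

Work:
  e0=⟨1,0,0⟩ f=>⟨0,1⟩ g=>⟨1,1⟩ h=>⟨0,1,1⟩
  e1=⟨0,1,0⟩ f=>⟨1,0⟩ g=>⟨1,0⟩ h=>⟨0,0,1⟩
  e2=⟨0,0,1⟩ f=>⟨1,1⟩ g=>⟨0,1⟩ h=>⟨0,1,0⟩
⟦path⟧: [0 0 0; 1 0 1; 1 1 0]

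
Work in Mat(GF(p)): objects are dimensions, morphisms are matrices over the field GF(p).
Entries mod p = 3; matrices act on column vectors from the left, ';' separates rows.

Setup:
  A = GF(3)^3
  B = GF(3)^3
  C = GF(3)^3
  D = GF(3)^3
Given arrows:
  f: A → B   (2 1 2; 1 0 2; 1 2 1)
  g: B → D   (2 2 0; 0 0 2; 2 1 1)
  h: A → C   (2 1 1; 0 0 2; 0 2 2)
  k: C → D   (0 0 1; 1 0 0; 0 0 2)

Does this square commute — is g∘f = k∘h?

Along f;g (path 1):
  e0=[1,0,0] f→[2,1,1] g→[0,2,0]
  e1=[0,1,0] f→[1,0,2] g→[2,1,1]
  e2=[0,0,1] f→[2,2,1] g→[2,2,1]
  result₁ = (0 2 2; 2 1 2; 0 1 1)
Along h;k (path 2):
  e0=[1,0,0] h→[2,0,0] k→[0,2,0]
  e1=[0,1,0] h→[1,0,2] k→[2,1,1]
  e2=[0,0,1] h→[1,2,2] k→[2,1,1]
  result₂ = (0 2 2; 2 1 1; 0 1 1)
Equal? NO — does not commute

Answer: DOES NOT COMMUTE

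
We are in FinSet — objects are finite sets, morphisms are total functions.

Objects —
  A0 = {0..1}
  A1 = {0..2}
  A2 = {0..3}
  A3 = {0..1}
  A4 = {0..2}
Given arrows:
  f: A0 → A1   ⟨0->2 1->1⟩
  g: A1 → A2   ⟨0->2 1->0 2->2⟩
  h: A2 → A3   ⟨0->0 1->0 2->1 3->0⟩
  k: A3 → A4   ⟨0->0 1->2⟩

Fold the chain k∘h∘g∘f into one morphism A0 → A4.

Answer: ⟨0->2 1->0⟩

Derivation:
  0 f→2 g→2 h→1 k→2
  1 f→1 g→0 h→0 k→0
⟦path⟧: ⟨0->2 1->0⟩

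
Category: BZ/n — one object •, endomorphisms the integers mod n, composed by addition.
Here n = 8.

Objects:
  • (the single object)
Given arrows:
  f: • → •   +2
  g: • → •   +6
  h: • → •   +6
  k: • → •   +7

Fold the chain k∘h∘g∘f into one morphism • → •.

Answer: +5

Work:
  0 +2≡2 +6≡0 +6≡6 +7≡5  (mod 8)
composite: +5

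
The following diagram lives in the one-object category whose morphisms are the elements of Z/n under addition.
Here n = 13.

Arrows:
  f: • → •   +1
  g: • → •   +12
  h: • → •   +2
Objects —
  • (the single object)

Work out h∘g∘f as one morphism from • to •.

  0 +1≡1 +12≡0 +2≡2  (mod 13)
result: +2

Answer: +2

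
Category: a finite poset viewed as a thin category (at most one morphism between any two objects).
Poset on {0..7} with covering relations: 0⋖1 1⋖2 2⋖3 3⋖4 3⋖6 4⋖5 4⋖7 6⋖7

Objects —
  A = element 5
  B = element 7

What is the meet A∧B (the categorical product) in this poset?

{x : x⊑A ∧ x⊑B} = {0,1,2,3,4}  (A=5, B=7)
  0 ⊑ 4
  1 ⊑ 4
  2 ⊑ 4
  3 ⊑ 4
  4 ⊑ 4
glb = 4

Answer: A∧B = 4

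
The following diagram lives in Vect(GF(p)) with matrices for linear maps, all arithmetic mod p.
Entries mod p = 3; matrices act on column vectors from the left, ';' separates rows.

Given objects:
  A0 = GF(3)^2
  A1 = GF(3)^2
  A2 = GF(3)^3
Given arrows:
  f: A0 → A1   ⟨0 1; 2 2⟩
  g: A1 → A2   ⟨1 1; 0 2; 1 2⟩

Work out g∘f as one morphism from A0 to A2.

Answer: ⟨2 0; 1 1; 1 2⟩

Trace:
  e0=[1,0] f→[0,2] g→[2,1,1]
  e1=[0,1] f→[1,2] g→[0,1,2]
result: ⟨2 0; 1 1; 1 2⟩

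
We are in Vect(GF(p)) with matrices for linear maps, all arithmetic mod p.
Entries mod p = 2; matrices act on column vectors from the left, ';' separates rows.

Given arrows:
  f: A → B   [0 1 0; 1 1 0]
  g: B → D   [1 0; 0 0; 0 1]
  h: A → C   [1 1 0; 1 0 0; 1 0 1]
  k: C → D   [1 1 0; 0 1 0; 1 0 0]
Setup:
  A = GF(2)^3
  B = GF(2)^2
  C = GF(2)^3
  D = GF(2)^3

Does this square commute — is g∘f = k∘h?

Along f;g (path 1):
  e0=⟨1,0,0⟩ f→⟨0,1⟩ g→⟨0,0,1⟩
  e1=⟨0,1,0⟩ f→⟨1,1⟩ g→⟨1,0,1⟩
  e2=⟨0,0,1⟩ f→⟨0,0⟩ g→⟨0,0,0⟩
  composite₁ = [0 1 0; 0 0 0; 1 1 0]
Along h;k (path 2):
  e0=⟨1,0,0⟩ h→⟨1,1,1⟩ k→⟨0,1,1⟩
  e1=⟨0,1,0⟩ h→⟨1,0,0⟩ k→⟨1,0,1⟩
  e2=⟨0,0,1⟩ h→⟨0,0,1⟩ k→⟨0,0,0⟩
  composite₂ = [0 1 0; 1 0 0; 1 1 0]
Equal? NO — does not commute

Answer: DOES NOT COMMUTE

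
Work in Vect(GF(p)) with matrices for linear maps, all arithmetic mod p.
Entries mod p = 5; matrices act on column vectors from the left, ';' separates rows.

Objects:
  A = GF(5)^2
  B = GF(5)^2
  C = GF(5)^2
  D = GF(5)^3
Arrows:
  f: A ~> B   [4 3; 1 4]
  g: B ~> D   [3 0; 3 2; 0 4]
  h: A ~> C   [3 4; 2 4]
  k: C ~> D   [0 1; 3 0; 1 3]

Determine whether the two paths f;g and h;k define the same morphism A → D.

Answer: COMMUTES

Trace:
1) trace f;g:
  e0=(1,0) f~>(4,1) g~>(2,4,4)
  e1=(0,1) f~>(3,4) g~>(4,2,1)
  result₁ = [2 4; 4 2; 4 1]
2) trace h;k:
  e0=(1,0) h~>(3,2) k~>(2,4,4)
  e1=(0,1) h~>(4,4) k~>(4,2,1)
  result₂ = [2 4; 4 2; 4 1]
Equal? YES — commutes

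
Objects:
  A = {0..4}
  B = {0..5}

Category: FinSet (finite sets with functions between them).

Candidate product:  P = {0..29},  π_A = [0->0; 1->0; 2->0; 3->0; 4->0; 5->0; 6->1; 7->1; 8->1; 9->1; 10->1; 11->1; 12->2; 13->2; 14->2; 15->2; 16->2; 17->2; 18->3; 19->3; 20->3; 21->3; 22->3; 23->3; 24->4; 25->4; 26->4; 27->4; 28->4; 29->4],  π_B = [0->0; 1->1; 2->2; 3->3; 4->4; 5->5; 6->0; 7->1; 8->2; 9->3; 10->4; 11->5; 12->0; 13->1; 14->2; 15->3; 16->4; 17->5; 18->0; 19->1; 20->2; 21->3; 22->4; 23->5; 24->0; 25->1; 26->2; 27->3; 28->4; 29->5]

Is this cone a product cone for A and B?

Answer: VALID PRODUCT

Work:
|A|·|B| = 5·6 = 30;  |P| = 30
Check the pairing map k ↦ (π_A(k), π_B(k)):
  0 -> (0,0)
  1 -> (0,1)
  2 -> (0,2)
  3 -> (0,3)
  4 -> (0,4)
  5 -> (0,5)
  6 -> (1,0)
  7 -> (1,1)
  8 -> (1,2)
  9 -> (1,3)
  10 -> (1,4)
  11 -> (1,5)
  12 -> (2,0)
  13 -> (2,1)
  14 -> (2,2)
  15 -> (2,3)
  16 -> (2,4)
  17 -> (2,5)
  18 -> (3,0)
  19 -> (3,1)
  20 -> (3,2)
  21 -> (3,3)
  22 -> (3,4)
  23 -> (3,5)
  24 -> (4,0)
  25 -> (4,1)
  26 -> (4,2)
  27 -> (4,3)
  28 -> (4,4)
  29 -> (4,5)
distinct pairs in image: 30 / 30 needed
  → bijection onto A×B; projections well-typed.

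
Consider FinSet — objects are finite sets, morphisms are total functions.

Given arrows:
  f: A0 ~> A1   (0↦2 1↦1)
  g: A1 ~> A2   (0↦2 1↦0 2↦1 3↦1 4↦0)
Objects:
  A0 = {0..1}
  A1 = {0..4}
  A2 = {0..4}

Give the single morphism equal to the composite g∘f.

Answer: (0↦1 1↦0)

Work:
  0 f~>2 g~>1
  1 f~>1 g~>0
⟦path⟧: (0↦1 1↦0)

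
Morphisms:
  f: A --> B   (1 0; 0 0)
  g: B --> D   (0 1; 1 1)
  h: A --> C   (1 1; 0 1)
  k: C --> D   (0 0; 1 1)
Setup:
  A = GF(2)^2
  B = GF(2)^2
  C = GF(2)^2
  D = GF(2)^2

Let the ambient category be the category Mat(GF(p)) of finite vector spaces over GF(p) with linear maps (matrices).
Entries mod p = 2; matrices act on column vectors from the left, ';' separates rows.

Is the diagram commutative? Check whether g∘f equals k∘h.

Answer: COMMUTES

Work:
Along f;g (path 1):
  e0=⟨1,0⟩ f-->⟨1,0⟩ g-->⟨0,1⟩
  e1=⟨0,1⟩ f-->⟨0,0⟩ g-->⟨0,0⟩
  ⟦path⟧₁ = (0 0; 1 0)
Along h;k (path 2):
  e0=⟨1,0⟩ h-->⟨1,0⟩ k-->⟨0,1⟩
  e1=⟨0,1⟩ h-->⟨1,1⟩ k-->⟨0,0⟩
  ⟦path⟧₂ = (0 0; 1 0)
Equal? equal; square commutes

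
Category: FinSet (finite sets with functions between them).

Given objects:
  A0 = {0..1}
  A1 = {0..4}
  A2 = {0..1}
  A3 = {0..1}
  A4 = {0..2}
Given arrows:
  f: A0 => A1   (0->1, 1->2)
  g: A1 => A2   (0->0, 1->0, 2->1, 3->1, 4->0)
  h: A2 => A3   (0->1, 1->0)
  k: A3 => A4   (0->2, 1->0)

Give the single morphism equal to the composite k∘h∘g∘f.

Answer: (0->0, 1->2)

Work:
  0 f=>1 g=>0 h=>1 k=>0
  1 f=>2 g=>1 h=>0 k=>2
result: (0->0, 1->2)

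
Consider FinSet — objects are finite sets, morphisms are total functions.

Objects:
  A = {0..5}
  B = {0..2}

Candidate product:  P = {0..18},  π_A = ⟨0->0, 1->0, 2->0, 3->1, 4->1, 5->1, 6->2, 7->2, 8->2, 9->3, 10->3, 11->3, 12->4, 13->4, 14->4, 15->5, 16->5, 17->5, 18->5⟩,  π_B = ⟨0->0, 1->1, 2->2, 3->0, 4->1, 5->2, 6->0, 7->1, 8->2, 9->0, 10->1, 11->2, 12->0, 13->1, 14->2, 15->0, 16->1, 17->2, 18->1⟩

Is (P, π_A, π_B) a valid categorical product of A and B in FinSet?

Answer: NOT A VALID PRODUCT — |P|=19 ≠ |A|·|B|=18

Trace:
|A|·|B| = 6·3 = 18;  |P| = 19
  → cardinalities differ; no bijection possible.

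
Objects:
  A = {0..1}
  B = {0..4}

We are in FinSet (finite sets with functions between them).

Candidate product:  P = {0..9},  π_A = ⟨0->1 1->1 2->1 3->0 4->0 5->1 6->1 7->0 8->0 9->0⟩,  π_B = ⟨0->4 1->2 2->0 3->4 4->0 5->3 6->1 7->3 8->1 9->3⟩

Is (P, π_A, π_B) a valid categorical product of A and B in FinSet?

Answer: NOT A VALID PRODUCT — duplicate pair at indices 7,9

Work:
|A|·|B| = 2·5 = 10;  |P| = 10
Check the pairing map k ↦ (π_A(k), π_B(k)):
  0 -> (1,4)
  1 -> (1,2)
  2 -> (1,0)
  3 -> (0,4)
  4 -> (0,0)
  5 -> (1,3)
  6 -> (1,1)
  7 -> (0,3)
  8 -> (0,1)
  9 -> (0,3)  ✗ repeats pair of k=7
distinct pairs in image: 9 / 10 needed
  → (0,3) hit at k=7 and k=9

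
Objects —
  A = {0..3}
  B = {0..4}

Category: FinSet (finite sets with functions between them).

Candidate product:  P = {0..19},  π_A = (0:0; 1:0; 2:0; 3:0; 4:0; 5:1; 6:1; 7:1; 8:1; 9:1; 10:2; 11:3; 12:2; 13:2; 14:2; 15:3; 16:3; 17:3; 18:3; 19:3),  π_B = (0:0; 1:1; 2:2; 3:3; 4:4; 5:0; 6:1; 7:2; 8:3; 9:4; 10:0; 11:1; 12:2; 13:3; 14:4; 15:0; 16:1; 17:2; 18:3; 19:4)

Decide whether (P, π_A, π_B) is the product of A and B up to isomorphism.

|A|·|B| = 4·5 = 20;  |P| = 20
Check the pairing map k ↦ (π_A(k), π_B(k)):
  0 : (0,0)
  1 : (0,1)
  2 : (0,2)
  3 : (0,3)
  4 : (0,4)
  5 : (1,0)
  6 : (1,1)
  7 : (1,2)
  8 : (1,3)
  9 : (1,4)
  10 : (2,0)
  11 : (3,1)
  12 : (2,2)
  13 : (2,3)
  14 : (2,4)
  15 : (3,0)
  16 : (3,1)  ✗ repeats pair of k=11
  17 : (3,2)
  18 : (3,3)
  19 : (3,4)
distinct pairs in image: 19 / 20 needed
  → (3,1) hit at k=11 and k=16

Answer: NOT A VALID PRODUCT — duplicate pair at indices 16,11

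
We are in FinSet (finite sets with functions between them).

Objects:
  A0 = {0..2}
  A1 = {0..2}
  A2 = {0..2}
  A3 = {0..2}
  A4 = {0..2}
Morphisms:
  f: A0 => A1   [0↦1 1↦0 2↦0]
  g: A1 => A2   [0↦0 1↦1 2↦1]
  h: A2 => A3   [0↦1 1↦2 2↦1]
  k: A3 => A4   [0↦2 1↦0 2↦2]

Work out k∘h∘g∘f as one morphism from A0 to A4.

  0 f=>1 g=>1 h=>2 k=>2
  1 f=>0 g=>0 h=>1 k=>0
  2 f=>0 g=>0 h=>1 k=>0
result: [0↦2 1↦0 2↦0]

Answer: [0↦2 1↦0 2↦0]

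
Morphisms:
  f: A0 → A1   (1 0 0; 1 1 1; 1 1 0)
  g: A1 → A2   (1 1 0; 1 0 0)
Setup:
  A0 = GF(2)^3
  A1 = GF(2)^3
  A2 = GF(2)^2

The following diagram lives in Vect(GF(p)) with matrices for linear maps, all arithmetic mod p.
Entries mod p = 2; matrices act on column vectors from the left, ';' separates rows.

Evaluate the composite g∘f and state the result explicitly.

Answer: (0 1 1; 1 0 0)

Derivation:
  e0=[1,0,0] f→[1,1,1] g→[0,1]
  e1=[0,1,0] f→[0,1,1] g→[1,0]
  e2=[0,0,1] f→[0,1,0] g→[1,0]
composite: (0 1 1; 1 0 0)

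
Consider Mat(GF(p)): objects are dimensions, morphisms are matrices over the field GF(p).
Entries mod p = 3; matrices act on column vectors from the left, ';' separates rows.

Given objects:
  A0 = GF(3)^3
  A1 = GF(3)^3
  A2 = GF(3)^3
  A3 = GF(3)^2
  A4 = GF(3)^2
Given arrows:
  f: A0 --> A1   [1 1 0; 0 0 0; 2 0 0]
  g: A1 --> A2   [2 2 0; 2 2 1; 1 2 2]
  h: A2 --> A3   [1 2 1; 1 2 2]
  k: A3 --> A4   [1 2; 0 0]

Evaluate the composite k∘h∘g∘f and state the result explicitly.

Answer: [1 2 0; 0 0 0]

Trace:
  e0=(1,0,0) f-->(1,0,2) g-->(2,1,2) h-->(0,2) k-->(1,0)
  e1=(0,1,0) f-->(1,0,0) g-->(2,2,1) h-->(1,2) k-->(2,0)
  e2=(0,0,1) f-->(0,0,0) g-->(0,0,0) h-->(0,0) k-->(0,0)
result: [1 2 0; 0 0 0]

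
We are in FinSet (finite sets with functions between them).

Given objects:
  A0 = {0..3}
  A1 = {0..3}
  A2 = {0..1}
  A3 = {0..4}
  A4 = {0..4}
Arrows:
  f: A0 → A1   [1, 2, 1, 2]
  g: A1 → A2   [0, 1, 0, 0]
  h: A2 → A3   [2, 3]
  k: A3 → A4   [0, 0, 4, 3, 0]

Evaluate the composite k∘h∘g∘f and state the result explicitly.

Answer: [3, 4, 3, 4]

Work:
  0 f→1 g→1 h→3 k→3
  1 f→2 g→0 h→2 k→4
  2 f→1 g→1 h→3 k→3
  3 f→2 g→0 h→2 k→4
⟦path⟧: [3, 4, 3, 4]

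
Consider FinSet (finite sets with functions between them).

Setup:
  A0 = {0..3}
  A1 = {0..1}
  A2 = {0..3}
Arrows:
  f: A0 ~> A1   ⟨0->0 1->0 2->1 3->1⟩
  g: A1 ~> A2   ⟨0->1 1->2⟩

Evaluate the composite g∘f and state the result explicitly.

  0 f~>0 g~>1
  1 f~>0 g~>1
  2 f~>1 g~>2
  3 f~>1 g~>2
⟦path⟧: ⟨0->1 1->1 2->2 3->2⟩

Answer: ⟨0->1 1->1 2->2 3->2⟩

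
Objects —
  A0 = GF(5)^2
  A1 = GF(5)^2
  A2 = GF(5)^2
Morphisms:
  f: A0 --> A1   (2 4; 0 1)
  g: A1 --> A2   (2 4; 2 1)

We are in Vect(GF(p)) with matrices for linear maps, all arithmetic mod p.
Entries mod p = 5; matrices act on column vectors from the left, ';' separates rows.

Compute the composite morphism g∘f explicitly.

  e0=(1,0) f-->(2,0) g-->(4,4)
  e1=(0,1) f-->(4,1) g-->(2,4)
composite: (4 2; 4 4)

Answer: (4 2; 4 4)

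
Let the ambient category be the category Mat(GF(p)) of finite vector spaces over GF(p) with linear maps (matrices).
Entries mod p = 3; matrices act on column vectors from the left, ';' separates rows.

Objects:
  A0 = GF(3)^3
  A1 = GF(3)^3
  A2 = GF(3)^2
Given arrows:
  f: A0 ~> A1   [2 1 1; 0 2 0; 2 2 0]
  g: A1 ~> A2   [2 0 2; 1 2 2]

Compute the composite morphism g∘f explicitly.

  e0=(1,0,0) f~>(2,0,2) g~>(2,0)
  e1=(0,1,0) f~>(1,2,2) g~>(0,0)
  e2=(0,0,1) f~>(1,0,0) g~>(2,1)
composite: [2 0 2; 0 0 1]

Answer: [2 0 2; 0 0 1]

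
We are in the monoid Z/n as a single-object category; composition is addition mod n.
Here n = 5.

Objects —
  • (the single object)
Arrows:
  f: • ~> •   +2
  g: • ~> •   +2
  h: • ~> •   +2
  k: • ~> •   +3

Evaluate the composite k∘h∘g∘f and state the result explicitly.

  0 +2≡2 +2≡4 +2≡1 +3≡4  (mod 5)
⟦path⟧: +4

Answer: +4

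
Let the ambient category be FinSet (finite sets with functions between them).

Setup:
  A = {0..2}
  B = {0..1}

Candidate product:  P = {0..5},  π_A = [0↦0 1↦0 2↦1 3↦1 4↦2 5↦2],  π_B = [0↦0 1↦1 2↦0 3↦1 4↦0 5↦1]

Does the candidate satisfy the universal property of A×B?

Answer: VALID PRODUCT

Work:
|A|·|B| = 3·2 = 6;  |P| = 6
Check the pairing map k ↦ (π_A(k), π_B(k)):
  0 ↦ (0,0)
  1 ↦ (0,1)
  2 ↦ (1,0)
  3 ↦ (1,1)
  4 ↦ (2,0)
  5 ↦ (2,1)
distinct pairs in image: 6 / 6 needed
  → bijection onto A×B; projections well-typed.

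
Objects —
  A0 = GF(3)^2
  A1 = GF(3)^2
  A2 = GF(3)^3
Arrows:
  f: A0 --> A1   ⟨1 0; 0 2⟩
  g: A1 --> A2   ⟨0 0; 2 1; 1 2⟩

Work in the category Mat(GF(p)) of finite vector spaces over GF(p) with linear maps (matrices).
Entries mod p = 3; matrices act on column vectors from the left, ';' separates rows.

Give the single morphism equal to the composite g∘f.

Answer: ⟨0 0; 2 2; 1 1⟩

Derivation:
  e0=[1,0] f-->[1,0] g-->[0,2,1]
  e1=[0,1] f-->[0,2] g-->[0,2,1]
⟦path⟧: ⟨0 0; 2 2; 1 1⟩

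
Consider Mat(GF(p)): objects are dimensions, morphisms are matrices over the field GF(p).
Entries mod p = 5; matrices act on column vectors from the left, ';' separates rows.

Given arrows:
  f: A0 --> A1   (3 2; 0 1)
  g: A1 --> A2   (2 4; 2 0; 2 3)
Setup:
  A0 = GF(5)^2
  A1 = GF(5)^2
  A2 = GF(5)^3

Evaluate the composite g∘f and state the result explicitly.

Answer: (1 3; 1 4; 1 2)

Trace:
  e0=(1,0) f-->(3,0) g-->(1,1,1)
  e1=(0,1) f-->(2,1) g-->(3,4,2)
⟦path⟧: (1 3; 1 4; 1 2)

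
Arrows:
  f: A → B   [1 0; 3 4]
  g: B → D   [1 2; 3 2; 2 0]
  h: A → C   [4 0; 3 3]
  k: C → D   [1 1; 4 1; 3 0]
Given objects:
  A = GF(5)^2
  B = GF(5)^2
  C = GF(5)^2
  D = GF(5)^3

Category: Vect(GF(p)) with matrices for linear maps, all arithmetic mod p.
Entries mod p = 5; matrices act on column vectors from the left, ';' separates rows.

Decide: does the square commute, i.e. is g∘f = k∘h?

Answer: COMMUTES

Work:
Path 1 = f;g:
  e0=⟨1,0⟩ f→⟨1,3⟩ g→⟨2,4,2⟩
  e1=⟨0,1⟩ f→⟨0,4⟩ g→⟨3,3,0⟩
  result₁ = [2 3; 4 3; 2 0]
Path 2 = h;k:
  e0=⟨1,0⟩ h→⟨4,3⟩ k→⟨2,4,2⟩
  e1=⟨0,1⟩ h→⟨0,3⟩ k→⟨3,3,0⟩
  result₂ = [2 3; 4 3; 2 0]
Equal? equal; square commutes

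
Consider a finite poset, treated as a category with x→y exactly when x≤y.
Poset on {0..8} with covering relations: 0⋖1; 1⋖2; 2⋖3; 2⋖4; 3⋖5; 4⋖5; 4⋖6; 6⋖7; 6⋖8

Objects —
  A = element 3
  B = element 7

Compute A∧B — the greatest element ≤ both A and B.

{x : x≤A ∧ x≤B} = {0,1,2}  (A=3, B=7)
  0 ≤ 2
  1 ≤ 2
  2 ≤ 2
glb = 2

Answer: A∧B = 2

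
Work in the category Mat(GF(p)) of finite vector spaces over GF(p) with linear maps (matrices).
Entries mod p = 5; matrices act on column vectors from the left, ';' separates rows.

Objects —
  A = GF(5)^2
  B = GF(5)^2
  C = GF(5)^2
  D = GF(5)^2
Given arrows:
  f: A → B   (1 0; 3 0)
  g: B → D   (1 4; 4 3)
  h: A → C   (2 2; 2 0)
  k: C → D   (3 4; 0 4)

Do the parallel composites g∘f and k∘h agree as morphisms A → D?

1) trace f;g:
  e0=⟨1,0⟩ f→⟨1,3⟩ g→⟨3,3⟩
  e1=⟨0,1⟩ f→⟨0,0⟩ g→⟨0,0⟩
  result₁ = (3 0; 3 0)
2) trace h;k:
  e0=⟨1,0⟩ h→⟨2,2⟩ k→⟨4,3⟩
  e1=⟨0,1⟩ h→⟨2,0⟩ k→⟨1,0⟩
  result₂ = (4 1; 3 0)
Equal? NO — does not commute

Answer: DOES NOT COMMUTE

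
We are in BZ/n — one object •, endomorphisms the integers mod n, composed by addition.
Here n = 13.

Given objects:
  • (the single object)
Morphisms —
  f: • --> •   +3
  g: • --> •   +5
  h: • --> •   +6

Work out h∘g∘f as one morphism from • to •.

  0 +3≡3 +5≡8 +6≡1  (mod 13)
⟦path⟧: +1

Answer: +1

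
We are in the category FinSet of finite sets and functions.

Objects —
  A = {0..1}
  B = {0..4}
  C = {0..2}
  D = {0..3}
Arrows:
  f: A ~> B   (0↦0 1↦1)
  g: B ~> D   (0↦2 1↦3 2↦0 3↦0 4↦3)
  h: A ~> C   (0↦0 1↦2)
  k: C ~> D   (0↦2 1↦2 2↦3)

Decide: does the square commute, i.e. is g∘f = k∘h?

Path 1 = f;g:
  0 f~>0 g~>2
  1 f~>1 g~>3
  ⟦path⟧₁ = (0↦2 1↦3)
Path 2 = h;k:
  0 h~>0 k~>2
  1 h~>2 k~>3
  ⟦path⟧₂ = (0↦2 1↦3)
Equal? equal; square commutes

Answer: COMMUTES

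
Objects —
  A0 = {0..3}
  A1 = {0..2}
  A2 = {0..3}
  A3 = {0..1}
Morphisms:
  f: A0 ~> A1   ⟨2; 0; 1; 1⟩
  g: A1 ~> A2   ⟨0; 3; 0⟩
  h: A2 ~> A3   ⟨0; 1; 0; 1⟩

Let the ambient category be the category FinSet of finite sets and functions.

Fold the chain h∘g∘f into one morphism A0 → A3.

Answer: ⟨0; 0; 1; 1⟩

Work:
  0 f~>2 g~>0 h~>0
  1 f~>0 g~>0 h~>0
  2 f~>1 g~>3 h~>1
  3 f~>1 g~>3 h~>1
⟦path⟧: ⟨0; 0; 1; 1⟩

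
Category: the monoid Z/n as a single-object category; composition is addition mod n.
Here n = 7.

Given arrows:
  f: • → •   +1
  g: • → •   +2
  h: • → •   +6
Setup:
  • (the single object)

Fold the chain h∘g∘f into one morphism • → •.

Answer: +2

Derivation:
  0 +1≡1 +2≡3 +6≡2  (mod 7)
result: +2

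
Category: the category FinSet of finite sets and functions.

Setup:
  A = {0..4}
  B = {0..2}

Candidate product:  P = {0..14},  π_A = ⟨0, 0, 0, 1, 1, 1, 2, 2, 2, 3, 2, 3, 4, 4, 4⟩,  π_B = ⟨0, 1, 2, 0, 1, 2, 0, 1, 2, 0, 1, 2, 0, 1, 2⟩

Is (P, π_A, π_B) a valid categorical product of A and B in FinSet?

Answer: NOT A VALID PRODUCT — duplicate pair at indices 7,10

Derivation:
|A|·|B| = 5·3 = 15;  |P| = 15
Check the pairing map k ↦ (π_A(k), π_B(k)):
  0 : (0,0)
  1 : (0,1)
  2 : (0,2)
  3 : (1,0)
  4 : (1,1)
  5 : (1,2)
  6 : (2,0)
  7 : (2,1)
  8 : (2,2)
  9 : (3,0)
  10 : (2,1)  ✗ repeats pair of k=7
  11 : (3,2)
  12 : (4,0)
  13 : (4,1)
  14 : (4,2)
distinct pairs in image: 14 / 15 needed
  → (2,1) hit at k=7 and k=10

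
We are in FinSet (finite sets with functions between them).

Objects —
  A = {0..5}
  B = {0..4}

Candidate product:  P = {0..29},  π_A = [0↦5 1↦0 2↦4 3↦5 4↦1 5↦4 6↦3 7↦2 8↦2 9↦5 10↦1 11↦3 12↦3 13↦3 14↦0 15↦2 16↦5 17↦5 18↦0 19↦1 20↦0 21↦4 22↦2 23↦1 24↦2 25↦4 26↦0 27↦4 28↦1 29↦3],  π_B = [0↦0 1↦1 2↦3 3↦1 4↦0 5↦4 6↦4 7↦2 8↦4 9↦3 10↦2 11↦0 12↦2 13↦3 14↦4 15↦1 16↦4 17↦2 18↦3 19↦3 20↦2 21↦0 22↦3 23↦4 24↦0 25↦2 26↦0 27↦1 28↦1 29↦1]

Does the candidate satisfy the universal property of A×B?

Answer: VALID PRODUCT

Derivation:
|A|·|B| = 6·5 = 30;  |P| = 30
Check the pairing map k ↦ (π_A(k), π_B(k)):
  0 ↦ (5,0)
  1 ↦ (0,1)
  2 ↦ (4,3)
  3 ↦ (5,1)
  4 ↦ (1,0)
  5 ↦ (4,4)
  6 ↦ (3,4)
  7 ↦ (2,2)
  8 ↦ (2,4)
  9 ↦ (5,3)
  10 ↦ (1,2)
  11 ↦ (3,0)
  12 ↦ (3,2)
  13 ↦ (3,3)
  14 ↦ (0,4)
  15 ↦ (2,1)
  16 ↦ (5,4)
  17 ↦ (5,2)
  18 ↦ (0,3)
  19 ↦ (1,3)
  20 ↦ (0,2)
  21 ↦ (4,0)
  22 ↦ (2,3)
  23 ↦ (1,4)
  24 ↦ (2,0)
  25 ↦ (4,2)
  26 ↦ (0,0)
  27 ↦ (4,1)
  28 ↦ (1,1)
  29 ↦ (3,1)
distinct pairs in image: 30 / 30 needed
  → bijection onto A×B; projections well-typed.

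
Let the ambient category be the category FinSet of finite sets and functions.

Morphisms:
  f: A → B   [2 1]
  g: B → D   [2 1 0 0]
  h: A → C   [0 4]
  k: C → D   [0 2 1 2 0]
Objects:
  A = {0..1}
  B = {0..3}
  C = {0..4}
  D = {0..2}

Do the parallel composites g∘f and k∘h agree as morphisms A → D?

1) trace f;g:
  0 f→2 g→0
  1 f→1 g→1
  composite₁ = [0 1]
2) trace h;k:
  0 h→0 k→0
  1 h→4 k→0
  composite₂ = [0 0]
Equal? distinct morphisms ✗

Answer: DOES NOT COMMUTE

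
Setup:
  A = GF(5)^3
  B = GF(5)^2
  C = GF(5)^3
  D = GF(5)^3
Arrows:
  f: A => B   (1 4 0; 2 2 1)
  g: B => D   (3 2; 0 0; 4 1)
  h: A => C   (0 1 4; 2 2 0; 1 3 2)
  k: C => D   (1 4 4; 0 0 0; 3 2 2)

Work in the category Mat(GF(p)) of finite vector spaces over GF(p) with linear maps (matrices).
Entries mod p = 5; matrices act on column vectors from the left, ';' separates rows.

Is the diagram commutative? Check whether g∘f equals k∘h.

Answer: COMMUTES

Derivation:
Along f;g (path 1):
  e0=(1,0,0) f=>(1,2) g=>(2,0,1)
  e1=(0,1,0) f=>(4,2) g=>(1,0,3)
  e2=(0,0,1) f=>(0,1) g=>(2,0,1)
  composite₁ = (2 1 2; 0 0 0; 1 3 1)
Along h;k (path 2):
  e0=(1,0,0) h=>(0,2,1) k=>(2,0,1)
  e1=(0,1,0) h=>(1,2,3) k=>(1,0,3)
  e2=(0,0,1) h=>(4,0,2) k=>(2,0,1)
  composite₂ = (2 1 2; 0 0 0; 1 3 1)
Equal? equal; square commutes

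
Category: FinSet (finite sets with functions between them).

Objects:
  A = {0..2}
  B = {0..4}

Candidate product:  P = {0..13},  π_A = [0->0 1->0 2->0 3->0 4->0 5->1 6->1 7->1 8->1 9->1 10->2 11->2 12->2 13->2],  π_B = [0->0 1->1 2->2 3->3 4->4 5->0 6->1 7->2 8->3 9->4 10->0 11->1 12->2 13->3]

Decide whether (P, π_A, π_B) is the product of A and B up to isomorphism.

|A|·|B| = 3·5 = 15;  |P| = 14
  → cardinalities differ; no bijection possible.

Answer: NOT A VALID PRODUCT — |P|=14 ≠ |A|·|B|=15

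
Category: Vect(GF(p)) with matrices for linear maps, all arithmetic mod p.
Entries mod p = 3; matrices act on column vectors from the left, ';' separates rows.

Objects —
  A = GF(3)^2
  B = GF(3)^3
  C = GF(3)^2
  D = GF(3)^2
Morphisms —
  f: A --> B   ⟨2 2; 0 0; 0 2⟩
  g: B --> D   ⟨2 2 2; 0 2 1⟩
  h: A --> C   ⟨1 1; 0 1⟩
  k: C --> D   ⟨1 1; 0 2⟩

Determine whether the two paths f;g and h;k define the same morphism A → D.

Path 1 = f;g:
  e0=⟨1,0⟩ f-->⟨2,0,0⟩ g-->⟨1,0⟩
  e1=⟨0,1⟩ f-->⟨2,0,2⟩ g-->⟨2,2⟩
  composite₁ = ⟨1 2; 0 2⟩
Path 2 = h;k:
  e0=⟨1,0⟩ h-->⟨1,0⟩ k-->⟨1,0⟩
  e1=⟨0,1⟩ h-->⟨1,1⟩ k-->⟨2,2⟩
  composite₂ = ⟨1 2; 0 2⟩
Equal? YES — commutes

Answer: COMMUTES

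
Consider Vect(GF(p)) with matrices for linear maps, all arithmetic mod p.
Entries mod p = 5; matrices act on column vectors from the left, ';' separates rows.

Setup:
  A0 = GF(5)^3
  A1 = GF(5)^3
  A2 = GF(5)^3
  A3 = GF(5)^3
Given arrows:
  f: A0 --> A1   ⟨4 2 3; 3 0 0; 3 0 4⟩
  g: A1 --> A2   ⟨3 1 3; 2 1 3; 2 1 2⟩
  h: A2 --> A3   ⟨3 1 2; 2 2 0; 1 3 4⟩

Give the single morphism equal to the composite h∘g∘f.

Answer: ⟨1 0 4; 3 0 3; 2 4 1⟩

Derivation:
  e0=⟨1,0,0⟩ f-->⟨4,3,3⟩ g-->⟨4,0,2⟩ h-->⟨1,3,2⟩
  e1=⟨0,1,0⟩ f-->⟨2,0,0⟩ g-->⟨1,4,4⟩ h-->⟨0,0,4⟩
  e2=⟨0,0,1⟩ f-->⟨3,0,4⟩ g-->⟨1,3,4⟩ h-->⟨4,3,1⟩
composite: ⟨1 0 4; 3 0 3; 2 4 1⟩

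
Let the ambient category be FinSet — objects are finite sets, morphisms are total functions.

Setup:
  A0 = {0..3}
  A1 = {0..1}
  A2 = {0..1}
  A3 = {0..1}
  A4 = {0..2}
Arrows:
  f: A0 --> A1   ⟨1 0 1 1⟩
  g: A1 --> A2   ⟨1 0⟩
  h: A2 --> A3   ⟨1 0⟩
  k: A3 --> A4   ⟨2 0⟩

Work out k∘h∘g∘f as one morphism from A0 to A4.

Answer: ⟨0 2 0 0⟩

Derivation:
  0 f-->1 g-->0 h-->1 k-->0
  1 f-->0 g-->1 h-->0 k-->2
  2 f-->1 g-->0 h-->1 k-->0
  3 f-->1 g-->0 h-->1 k-->0
composite: ⟨0 2 0 0⟩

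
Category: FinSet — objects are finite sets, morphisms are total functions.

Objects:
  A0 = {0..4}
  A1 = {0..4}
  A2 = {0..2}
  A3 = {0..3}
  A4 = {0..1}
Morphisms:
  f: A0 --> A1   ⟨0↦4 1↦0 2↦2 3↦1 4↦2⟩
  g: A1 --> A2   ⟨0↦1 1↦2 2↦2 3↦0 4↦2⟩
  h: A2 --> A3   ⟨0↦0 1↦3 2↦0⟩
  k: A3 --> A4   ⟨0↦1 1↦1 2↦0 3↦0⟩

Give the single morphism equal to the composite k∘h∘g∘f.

Answer: ⟨0↦1 1↦0 2↦1 3↦1 4↦1⟩

Derivation:
  0 f-->4 g-->2 h-->0 k-->1
  1 f-->0 g-->1 h-->3 k-->0
  2 f-->2 g-->2 h-->0 k-->1
  3 f-->1 g-->2 h-->0 k-->1
  4 f-->2 g-->2 h-->0 k-->1
composite: ⟨0↦1 1↦0 2↦1 3↦1 4↦1⟩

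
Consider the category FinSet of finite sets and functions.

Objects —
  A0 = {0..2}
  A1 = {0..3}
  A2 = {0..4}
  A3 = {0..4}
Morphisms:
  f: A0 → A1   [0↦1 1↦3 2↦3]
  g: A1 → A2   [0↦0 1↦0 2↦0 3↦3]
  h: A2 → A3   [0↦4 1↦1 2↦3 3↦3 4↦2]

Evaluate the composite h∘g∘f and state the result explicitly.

Answer: [0↦4 1↦3 2↦3]

Work:
  0 f→1 g→0 h→4
  1 f→3 g→3 h→3
  2 f→3 g→3 h→3
result: [0↦4 1↦3 2↦3]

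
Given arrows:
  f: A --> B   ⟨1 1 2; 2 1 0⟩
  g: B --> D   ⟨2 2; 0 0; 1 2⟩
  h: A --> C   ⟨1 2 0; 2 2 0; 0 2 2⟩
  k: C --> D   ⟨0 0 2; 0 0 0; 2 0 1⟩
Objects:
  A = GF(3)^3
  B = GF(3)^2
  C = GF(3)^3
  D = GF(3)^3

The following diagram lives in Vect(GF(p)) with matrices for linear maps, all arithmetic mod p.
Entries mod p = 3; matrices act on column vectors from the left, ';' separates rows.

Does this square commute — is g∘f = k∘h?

Along f;g (path 1):
  e0=[1,0,0] f-->[1,2] g-->[0,0,2]
  e1=[0,1,0] f-->[1,1] g-->[1,0,0]
  e2=[0,0,1] f-->[2,0] g-->[1,0,2]
  composite₁ = ⟨0 1 1; 0 0 0; 2 0 2⟩
Along h;k (path 2):
  e0=[1,0,0] h-->[1,2,0] k-->[0,0,2]
  e1=[0,1,0] h-->[2,2,2] k-->[1,0,0]
  e2=[0,0,1] h-->[0,0,2] k-->[1,0,2]
  composite₂ = ⟨0 1 1; 0 0 0; 2 0 2⟩
Equal? YES — commutes

Answer: COMMUTES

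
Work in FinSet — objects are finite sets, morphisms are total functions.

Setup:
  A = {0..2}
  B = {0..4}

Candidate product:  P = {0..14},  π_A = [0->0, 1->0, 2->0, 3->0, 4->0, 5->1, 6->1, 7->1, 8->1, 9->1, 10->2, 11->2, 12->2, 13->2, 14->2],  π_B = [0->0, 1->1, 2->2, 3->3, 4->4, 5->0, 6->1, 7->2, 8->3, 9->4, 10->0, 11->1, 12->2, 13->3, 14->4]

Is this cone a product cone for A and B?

|A|·|B| = 3·5 = 15;  |P| = 15
Check the pairing map k ↦ (π_A(k), π_B(k)):
  0 -> (0,0)
  1 -> (0,1)
  2 -> (0,2)
  3 -> (0,3)
  4 -> (0,4)
  5 -> (1,0)
  6 -> (1,1)
  7 -> (1,2)
  8 -> (1,3)
  9 -> (1,4)
  10 -> (2,0)
  11 -> (2,1)
  12 -> (2,2)
  13 -> (2,3)
  14 -> (2,4)
distinct pairs in image: 15 / 15 needed
  → bijection onto A×B; projections well-typed.

Answer: VALID PRODUCT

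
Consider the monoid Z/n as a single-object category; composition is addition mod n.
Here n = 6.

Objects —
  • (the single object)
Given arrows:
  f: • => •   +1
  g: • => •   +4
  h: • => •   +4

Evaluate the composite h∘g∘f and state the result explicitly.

Answer: +3

Trace:
  0 +1≡1 +4≡5 +4≡3  (mod 6)
composite: +3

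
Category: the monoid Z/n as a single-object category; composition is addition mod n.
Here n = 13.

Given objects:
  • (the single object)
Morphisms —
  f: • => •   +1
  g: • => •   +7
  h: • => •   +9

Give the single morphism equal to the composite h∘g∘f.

  0 +1≡1 +7≡8 +9≡4  (mod 13)
composite: +4

Answer: +4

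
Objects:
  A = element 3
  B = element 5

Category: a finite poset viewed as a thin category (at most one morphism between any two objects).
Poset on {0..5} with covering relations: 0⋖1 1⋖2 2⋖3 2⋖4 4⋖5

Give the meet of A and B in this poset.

Answer: A∧B = 2

Derivation:
{x : x<=A ∧ x<=B} = {0,1,2}  (A=3, B=5)
  0 <= 2
  1 <= 2
  2 <= 2
glb = 2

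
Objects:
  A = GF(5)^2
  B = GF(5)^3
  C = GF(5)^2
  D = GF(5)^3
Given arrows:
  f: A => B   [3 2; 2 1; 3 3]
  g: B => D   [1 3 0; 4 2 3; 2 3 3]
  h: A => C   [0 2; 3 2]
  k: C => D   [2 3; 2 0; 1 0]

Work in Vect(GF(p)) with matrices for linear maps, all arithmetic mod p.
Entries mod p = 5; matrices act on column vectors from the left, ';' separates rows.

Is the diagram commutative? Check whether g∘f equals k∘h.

Path 1 = f;g:
  e0=[1,0] f=>[3,2,3] g=>[4,0,1]
  e1=[0,1] f=>[2,1,3] g=>[0,4,1]
  composite₁ = [4 0; 0 4; 1 1]
Path 2 = h;k:
  e0=[1,0] h=>[0,3] k=>[4,0,0]
  e1=[0,1] h=>[2,2] k=>[0,4,2]
  composite₂ = [4 0; 0 4; 0 2]
Equal? differ; not commutative

Answer: DOES NOT COMMUTE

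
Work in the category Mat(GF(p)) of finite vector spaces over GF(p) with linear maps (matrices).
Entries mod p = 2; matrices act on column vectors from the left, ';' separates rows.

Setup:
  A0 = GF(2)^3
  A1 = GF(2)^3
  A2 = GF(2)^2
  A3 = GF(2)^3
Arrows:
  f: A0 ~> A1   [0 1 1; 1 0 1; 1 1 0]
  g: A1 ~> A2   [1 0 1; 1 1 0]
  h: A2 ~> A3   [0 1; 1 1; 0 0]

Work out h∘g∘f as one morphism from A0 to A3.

Answer: [1 1 0; 0 1 1; 0 0 0]

Trace:
  e0=(1,0,0) f~>(0,1,1) g~>(1,1) h~>(1,0,0)
  e1=(0,1,0) f~>(1,0,1) g~>(0,1) h~>(1,1,0)
  e2=(0,0,1) f~>(1,1,0) g~>(1,0) h~>(0,1,0)
composite: [1 1 0; 0 1 1; 0 0 0]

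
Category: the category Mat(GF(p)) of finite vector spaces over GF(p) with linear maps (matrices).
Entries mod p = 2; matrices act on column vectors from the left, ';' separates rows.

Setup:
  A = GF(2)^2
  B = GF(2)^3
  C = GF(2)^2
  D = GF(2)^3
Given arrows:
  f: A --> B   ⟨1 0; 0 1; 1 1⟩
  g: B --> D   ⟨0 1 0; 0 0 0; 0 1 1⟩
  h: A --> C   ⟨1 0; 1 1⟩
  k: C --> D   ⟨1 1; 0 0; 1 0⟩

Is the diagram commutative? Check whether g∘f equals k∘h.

1) trace f;g:
  e0=[1,0] f-->[1,0,1] g-->[0,0,1]
  e1=[0,1] f-->[0,1,1] g-->[1,0,0]
  composite₁ = ⟨0 1; 0 0; 1 0⟩
2) trace h;k:
  e0=[1,0] h-->[1,1] k-->[0,0,1]
  e1=[0,1] h-->[0,1] k-->[1,0,0]
  composite₂ = ⟨0 1; 0 0; 1 0⟩
Equal? YES — commutes

Answer: COMMUTES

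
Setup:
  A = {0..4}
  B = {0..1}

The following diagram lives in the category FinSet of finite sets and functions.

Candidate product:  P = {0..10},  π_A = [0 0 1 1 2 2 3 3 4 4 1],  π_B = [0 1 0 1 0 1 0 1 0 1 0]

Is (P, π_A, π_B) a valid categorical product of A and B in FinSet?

|A|·|B| = 5·2 = 10;  |P| = 11
  → cardinalities differ; no bijection possible.

Answer: NOT A VALID PRODUCT — |P|=11 ≠ |A|·|B|=10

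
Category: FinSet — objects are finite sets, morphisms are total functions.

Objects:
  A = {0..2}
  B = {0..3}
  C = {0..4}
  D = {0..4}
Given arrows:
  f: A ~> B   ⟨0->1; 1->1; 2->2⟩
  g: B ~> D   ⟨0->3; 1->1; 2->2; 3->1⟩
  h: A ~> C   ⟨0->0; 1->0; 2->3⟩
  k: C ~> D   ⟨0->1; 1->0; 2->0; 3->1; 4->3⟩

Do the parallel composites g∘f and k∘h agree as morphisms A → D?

Along f;g (path 1):
  0 f~>1 g~>1
  1 f~>1 g~>1
  2 f~>2 g~>2
  result₁ = ⟨0->1; 1->1; 2->2⟩
Along h;k (path 2):
  0 h~>0 k~>1
  1 h~>0 k~>1
  2 h~>3 k~>1
  result₂ = ⟨0->1; 1->1; 2->1⟩
Equal? differ; not commutative

Answer: DOES NOT COMMUTE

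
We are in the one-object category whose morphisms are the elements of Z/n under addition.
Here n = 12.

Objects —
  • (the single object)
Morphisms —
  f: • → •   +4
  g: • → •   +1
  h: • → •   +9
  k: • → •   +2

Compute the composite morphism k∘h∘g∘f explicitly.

Answer: +4

Derivation:
  0 +4≡4 +1≡5 +9≡2 +2≡4  (mod 12)
result: +4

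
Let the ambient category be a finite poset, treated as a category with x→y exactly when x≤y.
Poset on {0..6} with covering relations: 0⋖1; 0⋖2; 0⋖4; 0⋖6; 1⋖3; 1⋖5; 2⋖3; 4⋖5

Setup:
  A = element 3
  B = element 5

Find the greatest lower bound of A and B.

{x : x⊑A ∧ x⊑B} = {0,1}  (A=3, B=5)
  0 ⊑ 1
  1 ⊑ 1
glb = 1

Answer: A∧B = 1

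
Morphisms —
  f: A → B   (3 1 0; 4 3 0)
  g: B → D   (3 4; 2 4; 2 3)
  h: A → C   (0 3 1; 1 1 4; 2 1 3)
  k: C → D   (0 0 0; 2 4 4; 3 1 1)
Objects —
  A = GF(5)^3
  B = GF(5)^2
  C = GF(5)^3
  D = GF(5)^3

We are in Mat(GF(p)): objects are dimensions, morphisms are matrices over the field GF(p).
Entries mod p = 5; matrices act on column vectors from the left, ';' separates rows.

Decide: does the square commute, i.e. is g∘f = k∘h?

Answer: COMMUTES

Work:
1) trace f;g:
  e0=[1,0,0] f→[3,4] g→[0,2,3]
  e1=[0,1,0] f→[1,3] g→[0,4,1]
  e2=[0,0,1] f→[0,0] g→[0,0,0]
  result₁ = (0 0 0; 2 4 0; 3 1 0)
2) trace h;k:
  e0=[1,0,0] h→[0,1,2] k→[0,2,3]
  e1=[0,1,0] h→[3,1,1] k→[0,4,1]
  e2=[0,0,1] h→[1,4,3] k→[0,0,0]
  result₂ = (0 0 0; 2 4 0; 3 1 0)
Equal? YES — commutes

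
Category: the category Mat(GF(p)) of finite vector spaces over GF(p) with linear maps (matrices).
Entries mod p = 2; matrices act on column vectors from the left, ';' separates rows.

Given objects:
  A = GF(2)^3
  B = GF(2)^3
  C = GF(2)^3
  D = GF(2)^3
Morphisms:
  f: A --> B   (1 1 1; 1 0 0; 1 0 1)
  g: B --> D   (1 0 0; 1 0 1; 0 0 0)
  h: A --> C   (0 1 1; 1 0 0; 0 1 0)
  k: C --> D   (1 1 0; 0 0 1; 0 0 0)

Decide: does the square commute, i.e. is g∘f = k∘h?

1) trace f;g:
  e0=[1,0,0] f-->[1,1,1] g-->[1,0,0]
  e1=[0,1,0] f-->[1,0,0] g-->[1,1,0]
  e2=[0,0,1] f-->[1,0,1] g-->[1,0,0]
  ⟦path⟧₁ = (1 1 1; 0 1 0; 0 0 0)
2) trace h;k:
  e0=[1,0,0] h-->[0,1,0] k-->[1,0,0]
  e1=[0,1,0] h-->[1,0,1] k-->[1,1,0]
  e2=[0,0,1] h-->[1,0,0] k-->[1,0,0]
  ⟦path⟧₂ = (1 1 1; 0 1 0; 0 0 0)
Equal? equal; square commutes

Answer: COMMUTES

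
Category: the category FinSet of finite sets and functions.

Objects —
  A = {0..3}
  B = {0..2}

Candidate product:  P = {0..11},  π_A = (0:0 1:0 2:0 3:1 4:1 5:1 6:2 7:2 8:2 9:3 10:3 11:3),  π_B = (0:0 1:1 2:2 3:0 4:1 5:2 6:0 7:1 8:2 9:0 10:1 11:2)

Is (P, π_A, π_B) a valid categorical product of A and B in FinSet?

|A|·|B| = 4·3 = 12;  |P| = 12
Check the pairing map k ↦ (π_A(k), π_B(k)):
  0 : (0,0)
  1 : (0,1)
  2 : (0,2)
  3 : (1,0)
  4 : (1,1)
  5 : (1,2)
  6 : (2,0)
  7 : (2,1)
  8 : (2,2)
  9 : (3,0)
  10 : (3,1)
  11 : (3,2)
distinct pairs in image: 12 / 12 needed
  → bijection onto A×B; projections well-typed.

Answer: VALID PRODUCT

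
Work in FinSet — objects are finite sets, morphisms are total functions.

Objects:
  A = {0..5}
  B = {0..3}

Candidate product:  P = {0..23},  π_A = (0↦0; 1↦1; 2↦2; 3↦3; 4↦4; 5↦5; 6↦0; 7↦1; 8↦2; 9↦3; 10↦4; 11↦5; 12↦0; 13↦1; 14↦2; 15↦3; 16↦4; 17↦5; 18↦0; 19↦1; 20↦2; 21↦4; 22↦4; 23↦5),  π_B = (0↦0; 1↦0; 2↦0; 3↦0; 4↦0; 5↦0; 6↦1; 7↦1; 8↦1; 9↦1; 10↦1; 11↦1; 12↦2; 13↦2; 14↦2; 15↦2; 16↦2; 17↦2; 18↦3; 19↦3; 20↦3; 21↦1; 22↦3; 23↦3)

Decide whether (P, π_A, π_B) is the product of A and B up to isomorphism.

Answer: NOT A VALID PRODUCT — duplicate pair at indices 10,21

Work:
|A|·|B| = 6·4 = 24;  |P| = 24
Check the pairing map k ↦ (π_A(k), π_B(k)):
  0 ↦ (0,0)
  1 ↦ (1,0)
  2 ↦ (2,0)
  3 ↦ (3,0)
  4 ↦ (4,0)
  5 ↦ (5,0)
  6 ↦ (0,1)
  7 ↦ (1,1)
  8 ↦ (2,1)
  9 ↦ (3,1)
  10 ↦ (4,1)
  11 ↦ (5,1)
  12 ↦ (0,2)
  13 ↦ (1,2)
  14 ↦ (2,2)
  15 ↦ (3,2)
  16 ↦ (4,2)
  17 ↦ (5,2)
  18 ↦ (0,3)
  19 ↦ (1,3)
  20 ↦ (2,3)
  21 ↦ (4,1)  ✗ repeats pair of k=10
  22 ↦ (4,3)
  23 ↦ (5,3)
distinct pairs in image: 23 / 24 needed
  → (4,1) hit at k=10 and k=21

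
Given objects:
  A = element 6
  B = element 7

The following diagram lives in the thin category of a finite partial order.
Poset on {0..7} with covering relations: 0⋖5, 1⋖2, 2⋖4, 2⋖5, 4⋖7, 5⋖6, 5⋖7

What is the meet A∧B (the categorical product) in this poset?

Lower bounds of A=6 and B=7: {0,1,2,5}
  0 <= 5
  1 <= 5
  2 <= 5
  5 <= 5
glb = 5

Answer: A∧B = 5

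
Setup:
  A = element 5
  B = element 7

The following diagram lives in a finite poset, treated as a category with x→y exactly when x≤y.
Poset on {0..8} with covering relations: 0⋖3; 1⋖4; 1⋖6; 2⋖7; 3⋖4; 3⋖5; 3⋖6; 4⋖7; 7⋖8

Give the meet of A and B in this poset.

Answer: A∧B = 3

Work:
Lower bounds of A=5 and B=7: {0,3}
  0 <= 3
  3 <= 3
glb = 3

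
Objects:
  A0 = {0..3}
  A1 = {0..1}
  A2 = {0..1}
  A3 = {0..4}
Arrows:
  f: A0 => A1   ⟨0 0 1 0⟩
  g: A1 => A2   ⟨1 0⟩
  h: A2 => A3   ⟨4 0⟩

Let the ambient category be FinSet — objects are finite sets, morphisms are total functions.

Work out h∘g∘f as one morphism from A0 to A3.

  0 f=>0 g=>1 h=>0
  1 f=>0 g=>1 h=>0
  2 f=>1 g=>0 h=>4
  3 f=>0 g=>1 h=>0
result: ⟨0 0 4 0⟩

Answer: ⟨0 0 4 0⟩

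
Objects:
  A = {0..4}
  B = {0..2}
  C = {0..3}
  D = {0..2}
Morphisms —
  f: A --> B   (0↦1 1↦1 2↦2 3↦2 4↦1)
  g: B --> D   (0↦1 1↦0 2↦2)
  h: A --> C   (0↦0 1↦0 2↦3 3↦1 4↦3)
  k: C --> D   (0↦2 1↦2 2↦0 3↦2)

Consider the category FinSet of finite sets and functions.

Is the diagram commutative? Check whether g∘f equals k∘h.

1) trace f;g:
  0 f-->1 g-->0
  1 f-->1 g-->0
  2 f-->2 g-->2
  3 f-->2 g-->2
  4 f-->1 g-->0
  composite₁ = (0↦0 1↦0 2↦2 3↦2 4↦0)
2) trace h;k:
  0 h-->0 k-->2
  1 h-->0 k-->2
  2 h-->3 k-->2
  3 h-->1 k-->2
  4 h-->3 k-->2
  composite₂ = (0↦2 1↦2 2↦2 3↦2 4↦2)
Equal? distinct morphisms ✗

Answer: DOES NOT COMMUTE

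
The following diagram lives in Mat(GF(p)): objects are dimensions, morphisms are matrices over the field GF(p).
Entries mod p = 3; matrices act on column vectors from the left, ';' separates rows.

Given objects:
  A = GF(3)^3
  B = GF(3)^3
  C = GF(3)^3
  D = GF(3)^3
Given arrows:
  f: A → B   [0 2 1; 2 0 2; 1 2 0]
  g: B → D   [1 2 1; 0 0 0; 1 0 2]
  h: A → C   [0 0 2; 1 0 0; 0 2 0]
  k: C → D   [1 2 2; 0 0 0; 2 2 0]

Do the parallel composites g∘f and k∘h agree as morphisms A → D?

Answer: COMMUTES

Derivation:
Along f;g (path 1):
  e0=(1,0,0) f→(0,2,1) g→(2,0,2)
  e1=(0,1,0) f→(2,0,2) g→(1,0,0)
  e2=(0,0,1) f→(1,2,0) g→(2,0,1)
  composite₁ = [2 1 2; 0 0 0; 2 0 1]
Along h;k (path 2):
  e0=(1,0,0) h→(0,1,0) k→(2,0,2)
  e1=(0,1,0) h→(0,0,2) k→(1,0,0)
  e2=(0,0,1) h→(2,0,0) k→(2,0,1)
  composite₂ = [2 1 2; 0 0 0; 2 0 1]
Equal? YES — commutes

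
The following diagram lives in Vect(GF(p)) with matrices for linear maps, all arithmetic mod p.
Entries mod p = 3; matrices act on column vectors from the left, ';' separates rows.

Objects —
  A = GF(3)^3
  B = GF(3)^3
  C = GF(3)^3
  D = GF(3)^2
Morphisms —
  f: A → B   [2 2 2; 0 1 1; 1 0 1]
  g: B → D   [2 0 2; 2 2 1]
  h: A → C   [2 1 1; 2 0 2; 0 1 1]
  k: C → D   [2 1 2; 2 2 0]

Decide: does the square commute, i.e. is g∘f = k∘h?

Answer: DOES NOT COMMUTE

Work:
Path 1 = f;g:
  e0=(1,0,0) f→(2,0,1) g→(0,2)
  e1=(0,1,0) f→(2,1,0) g→(1,0)
  e2=(0,0,1) f→(2,1,1) g→(0,1)
  result₁ = [0 1 0; 2 0 1]
Path 2 = h;k:
  e0=(1,0,0) h→(2,2,0) k→(0,2)
  e1=(0,1,0) h→(1,0,1) k→(1,2)
  e2=(0,0,1) h→(1,2,1) k→(0,0)
  result₂ = [0 1 0; 2 2 0]
Equal? NO — does not commute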